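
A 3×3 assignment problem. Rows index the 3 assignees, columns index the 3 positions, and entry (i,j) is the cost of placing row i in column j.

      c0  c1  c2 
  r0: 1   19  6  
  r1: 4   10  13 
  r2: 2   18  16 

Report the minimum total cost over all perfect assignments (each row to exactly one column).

Minimum assignment cost: 18

optimal assignment: row0→col2 (cost 6), row1→col1 (cost 10), row2→col0 (cost 2)
total = 6 + 10 + 2 = 18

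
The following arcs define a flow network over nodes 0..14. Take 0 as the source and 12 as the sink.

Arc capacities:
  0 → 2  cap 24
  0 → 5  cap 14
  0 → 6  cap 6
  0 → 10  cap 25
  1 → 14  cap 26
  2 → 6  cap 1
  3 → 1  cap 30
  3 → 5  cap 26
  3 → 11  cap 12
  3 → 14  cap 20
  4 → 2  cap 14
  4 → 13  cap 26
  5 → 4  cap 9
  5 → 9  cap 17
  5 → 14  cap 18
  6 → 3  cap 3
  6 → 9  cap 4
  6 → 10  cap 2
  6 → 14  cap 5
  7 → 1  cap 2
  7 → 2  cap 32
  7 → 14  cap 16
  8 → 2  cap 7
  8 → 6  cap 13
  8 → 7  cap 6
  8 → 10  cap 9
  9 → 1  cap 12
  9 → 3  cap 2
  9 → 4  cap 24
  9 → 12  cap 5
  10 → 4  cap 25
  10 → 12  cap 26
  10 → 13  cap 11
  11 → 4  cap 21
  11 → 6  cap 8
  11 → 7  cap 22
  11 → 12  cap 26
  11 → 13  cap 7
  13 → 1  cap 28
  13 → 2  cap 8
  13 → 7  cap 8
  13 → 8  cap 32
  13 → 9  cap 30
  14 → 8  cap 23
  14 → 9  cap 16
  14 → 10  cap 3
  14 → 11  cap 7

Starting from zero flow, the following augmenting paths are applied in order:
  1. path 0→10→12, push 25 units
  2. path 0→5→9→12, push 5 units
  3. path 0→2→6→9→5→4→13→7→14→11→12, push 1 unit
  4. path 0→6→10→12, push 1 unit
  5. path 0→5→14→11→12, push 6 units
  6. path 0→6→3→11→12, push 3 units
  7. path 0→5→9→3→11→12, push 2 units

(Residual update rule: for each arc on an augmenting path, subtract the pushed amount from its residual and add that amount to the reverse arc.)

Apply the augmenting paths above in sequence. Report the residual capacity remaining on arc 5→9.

Residual capacity of (5,9): 11

after path 1 (0→10→12, push 25): res(5,9)=17
after path 2 (0→5→9→12, push 5): res(5,9)=12
after path 3 (0→2→6→9→5→4→13→7→14→11→12, push 1): res(5,9)=13
after path 4 (0→6→10→12, push 1): res(5,9)=13
after path 5 (0→5→14→11→12, push 6): res(5,9)=13
after path 6 (0→6→3→11→12, push 3): res(5,9)=13
after path 7 (0→5→9→3→11→12, push 2): res(5,9)=11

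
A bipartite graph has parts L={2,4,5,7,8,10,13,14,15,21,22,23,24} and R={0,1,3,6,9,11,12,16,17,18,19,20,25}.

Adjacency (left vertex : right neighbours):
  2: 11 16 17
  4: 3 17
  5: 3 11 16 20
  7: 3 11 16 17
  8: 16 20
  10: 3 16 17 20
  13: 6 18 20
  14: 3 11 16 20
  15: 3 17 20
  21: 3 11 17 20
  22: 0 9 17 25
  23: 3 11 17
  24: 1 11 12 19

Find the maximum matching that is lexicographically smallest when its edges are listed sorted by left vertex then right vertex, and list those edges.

Lex-smallest maximum matching: {(2,11), (4,3), (5,16), (7,17), (8,20), (13,6), (22,0), (24,1)}

|M| = 8 (so the lex-smallest maximum matching has 8 edges)
process left vertices in ascending order; for each, take the smallest-labelled available neighbour that still permits 8 edges overall, or leave it unmatched if none does
lex-smallest matching: {2-11, 4-3, 5-16, 7-17, 8-20, 13-6, 22-0, 24-1}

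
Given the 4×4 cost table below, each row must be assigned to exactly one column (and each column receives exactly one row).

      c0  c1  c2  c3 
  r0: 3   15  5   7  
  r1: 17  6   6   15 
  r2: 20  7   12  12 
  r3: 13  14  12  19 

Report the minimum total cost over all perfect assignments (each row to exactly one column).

Minimum assignment cost: 33

one of 2 optimal assignments: row0→col0 (cost 3), row1→col1 (cost 6), row2→col3 (cost 12), row3→col2 (cost 12)
total = 3 + 6 + 12 + 12 = 33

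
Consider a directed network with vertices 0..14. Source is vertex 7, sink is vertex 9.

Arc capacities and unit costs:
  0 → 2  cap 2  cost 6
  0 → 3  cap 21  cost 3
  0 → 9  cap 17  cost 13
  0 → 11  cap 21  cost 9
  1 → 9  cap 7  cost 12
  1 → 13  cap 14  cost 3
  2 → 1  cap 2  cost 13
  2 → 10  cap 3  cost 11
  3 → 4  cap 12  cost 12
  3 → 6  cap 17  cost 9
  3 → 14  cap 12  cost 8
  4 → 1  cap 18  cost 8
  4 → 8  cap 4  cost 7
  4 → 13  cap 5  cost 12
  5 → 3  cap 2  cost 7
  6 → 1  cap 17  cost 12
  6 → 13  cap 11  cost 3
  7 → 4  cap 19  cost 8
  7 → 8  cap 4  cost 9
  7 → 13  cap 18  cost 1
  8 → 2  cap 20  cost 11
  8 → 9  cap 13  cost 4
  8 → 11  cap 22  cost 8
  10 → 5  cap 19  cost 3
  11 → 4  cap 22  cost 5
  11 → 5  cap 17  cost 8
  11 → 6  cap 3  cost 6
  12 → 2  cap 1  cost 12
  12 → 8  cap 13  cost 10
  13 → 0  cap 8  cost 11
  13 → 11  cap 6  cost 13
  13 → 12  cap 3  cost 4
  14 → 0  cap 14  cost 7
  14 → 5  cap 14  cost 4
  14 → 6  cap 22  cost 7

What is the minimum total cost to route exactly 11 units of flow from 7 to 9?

shortest-cost path #1: 7→8→9 push 4 @ unit cost 13 (adds 52)
shortest-cost path #2: 7→4→8→9 push 4 @ unit cost 19 (adds 76)
shortest-cost path #3: 7→13→12→8→9 push 3 @ unit cost 19 (adds 57)
total cost = 185

Minimum cost for 11 units: 185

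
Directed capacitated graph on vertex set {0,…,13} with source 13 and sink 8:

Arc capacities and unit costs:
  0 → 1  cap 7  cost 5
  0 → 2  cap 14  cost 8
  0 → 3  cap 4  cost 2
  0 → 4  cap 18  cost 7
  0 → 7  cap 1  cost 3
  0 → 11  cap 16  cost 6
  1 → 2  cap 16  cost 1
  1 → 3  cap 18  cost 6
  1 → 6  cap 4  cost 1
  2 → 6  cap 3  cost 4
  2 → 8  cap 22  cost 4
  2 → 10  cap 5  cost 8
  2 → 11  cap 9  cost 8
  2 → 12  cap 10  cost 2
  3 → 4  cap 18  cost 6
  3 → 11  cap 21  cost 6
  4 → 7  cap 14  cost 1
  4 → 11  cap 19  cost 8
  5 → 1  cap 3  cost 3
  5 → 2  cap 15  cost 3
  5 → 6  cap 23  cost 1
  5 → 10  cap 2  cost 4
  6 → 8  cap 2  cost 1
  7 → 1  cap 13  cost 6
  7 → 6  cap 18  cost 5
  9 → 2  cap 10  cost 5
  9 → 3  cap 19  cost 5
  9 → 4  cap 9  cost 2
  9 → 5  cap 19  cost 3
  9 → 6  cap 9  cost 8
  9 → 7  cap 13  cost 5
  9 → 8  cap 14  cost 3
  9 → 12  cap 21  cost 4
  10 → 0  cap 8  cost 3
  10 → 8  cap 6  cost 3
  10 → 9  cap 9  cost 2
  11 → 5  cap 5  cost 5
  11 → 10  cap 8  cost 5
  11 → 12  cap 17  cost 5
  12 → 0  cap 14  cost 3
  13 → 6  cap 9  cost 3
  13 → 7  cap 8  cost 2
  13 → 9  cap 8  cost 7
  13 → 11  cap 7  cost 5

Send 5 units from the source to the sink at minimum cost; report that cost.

Minimum cost for 5 units: 38

shortest-cost path #1: 13→6→8 push 2 @ unit cost 4 (adds 8)
shortest-cost path #2: 13→9→8 push 3 @ unit cost 10 (adds 30)
total cost = 38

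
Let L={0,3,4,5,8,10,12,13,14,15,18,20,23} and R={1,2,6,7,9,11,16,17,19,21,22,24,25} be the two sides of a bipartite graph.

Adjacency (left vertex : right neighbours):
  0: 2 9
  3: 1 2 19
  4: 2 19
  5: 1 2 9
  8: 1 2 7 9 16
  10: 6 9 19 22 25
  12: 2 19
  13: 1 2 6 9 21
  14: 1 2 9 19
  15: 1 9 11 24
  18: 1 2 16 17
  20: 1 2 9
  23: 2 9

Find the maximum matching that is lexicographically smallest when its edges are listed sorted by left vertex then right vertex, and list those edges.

|M| = 9 (so the lex-smallest maximum matching has 9 edges)
process left vertices in ascending order; for each, take the smallest-labelled available neighbour that still permits 9 edges overall, or leave it unmatched if none does
lex-smallest matching: {0-2, 3-1, 4-19, 5-9, 8-7, 10-6, 13-21, 15-11, 18-16}

Lex-smallest maximum matching: {(0,2), (3,1), (4,19), (5,9), (8,7), (10,6), (13,21), (15,11), (18,16)}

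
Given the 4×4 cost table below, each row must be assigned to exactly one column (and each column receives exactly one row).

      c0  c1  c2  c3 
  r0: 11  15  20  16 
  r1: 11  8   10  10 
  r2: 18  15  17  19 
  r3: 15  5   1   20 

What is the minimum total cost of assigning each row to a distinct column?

Minimum assignment cost: 37

optimal assignment: row0→col0 (cost 11), row1→col3 (cost 10), row2→col1 (cost 15), row3→col2 (cost 1)
total = 11 + 10 + 15 + 1 = 37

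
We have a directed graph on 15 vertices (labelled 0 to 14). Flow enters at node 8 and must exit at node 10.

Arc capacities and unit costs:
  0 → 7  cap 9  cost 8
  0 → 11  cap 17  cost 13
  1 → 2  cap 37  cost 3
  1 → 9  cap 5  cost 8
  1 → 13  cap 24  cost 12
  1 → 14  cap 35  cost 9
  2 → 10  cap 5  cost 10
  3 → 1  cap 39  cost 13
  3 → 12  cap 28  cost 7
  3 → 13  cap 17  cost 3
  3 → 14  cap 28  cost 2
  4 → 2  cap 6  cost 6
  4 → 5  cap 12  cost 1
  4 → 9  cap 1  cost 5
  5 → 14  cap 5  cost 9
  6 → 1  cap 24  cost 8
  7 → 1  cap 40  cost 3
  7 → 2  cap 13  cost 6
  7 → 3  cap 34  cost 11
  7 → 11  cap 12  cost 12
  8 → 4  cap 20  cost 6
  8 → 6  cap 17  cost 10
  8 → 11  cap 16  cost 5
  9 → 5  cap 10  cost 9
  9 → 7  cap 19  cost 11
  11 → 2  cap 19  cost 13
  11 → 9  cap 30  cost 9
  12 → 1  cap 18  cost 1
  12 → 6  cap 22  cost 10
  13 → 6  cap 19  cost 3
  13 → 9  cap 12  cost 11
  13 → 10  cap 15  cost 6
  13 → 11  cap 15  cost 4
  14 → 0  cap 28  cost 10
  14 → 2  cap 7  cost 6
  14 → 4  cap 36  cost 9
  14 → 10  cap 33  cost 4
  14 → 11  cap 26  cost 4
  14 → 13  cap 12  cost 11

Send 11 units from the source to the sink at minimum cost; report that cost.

shortest-cost path #1: 8→4→5→14→10 push 5 @ unit cost 20 (adds 100)
shortest-cost path #2: 8→4→2→10 push 5 @ unit cost 22 (adds 110)
shortest-cost path #3: 8→6→1→14→10 push 1 @ unit cost 31 (adds 31)
total cost = 241

Minimum cost for 11 units: 241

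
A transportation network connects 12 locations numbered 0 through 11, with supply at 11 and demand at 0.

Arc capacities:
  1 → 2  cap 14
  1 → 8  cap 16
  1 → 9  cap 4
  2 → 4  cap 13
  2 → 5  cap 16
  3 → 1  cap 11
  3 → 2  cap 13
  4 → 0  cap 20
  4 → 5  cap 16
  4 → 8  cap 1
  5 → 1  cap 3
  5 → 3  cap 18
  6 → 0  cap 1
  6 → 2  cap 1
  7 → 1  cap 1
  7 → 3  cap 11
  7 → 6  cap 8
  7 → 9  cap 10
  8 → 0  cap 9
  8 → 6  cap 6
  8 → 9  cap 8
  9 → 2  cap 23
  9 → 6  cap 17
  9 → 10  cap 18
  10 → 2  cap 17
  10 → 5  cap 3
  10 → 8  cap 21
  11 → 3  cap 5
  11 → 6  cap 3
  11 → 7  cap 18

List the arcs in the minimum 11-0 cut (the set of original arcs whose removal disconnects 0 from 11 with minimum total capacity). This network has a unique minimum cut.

Min-cut arcs: {(2,4), (6,0), (8,0)} (total capacity 23)

augment #1: 11→6→0 push 1
augment #2: 11→3→1→8→0 push 5
augment #3: 11→6→2→4→0 push 1
augment #4: 11→7→1→8→0 push 1
augment #5: 11→7→3→1→8→0 push 3
augment #6: 11→7→3→2→4→0 push 8
augment #7: 11→7→9→2→4→0 push 4
max flow = 23; residual-reachable set from 11 gives S-side
cut edges (S→T): {(2,4), (6,0), (8,0)} total cap 23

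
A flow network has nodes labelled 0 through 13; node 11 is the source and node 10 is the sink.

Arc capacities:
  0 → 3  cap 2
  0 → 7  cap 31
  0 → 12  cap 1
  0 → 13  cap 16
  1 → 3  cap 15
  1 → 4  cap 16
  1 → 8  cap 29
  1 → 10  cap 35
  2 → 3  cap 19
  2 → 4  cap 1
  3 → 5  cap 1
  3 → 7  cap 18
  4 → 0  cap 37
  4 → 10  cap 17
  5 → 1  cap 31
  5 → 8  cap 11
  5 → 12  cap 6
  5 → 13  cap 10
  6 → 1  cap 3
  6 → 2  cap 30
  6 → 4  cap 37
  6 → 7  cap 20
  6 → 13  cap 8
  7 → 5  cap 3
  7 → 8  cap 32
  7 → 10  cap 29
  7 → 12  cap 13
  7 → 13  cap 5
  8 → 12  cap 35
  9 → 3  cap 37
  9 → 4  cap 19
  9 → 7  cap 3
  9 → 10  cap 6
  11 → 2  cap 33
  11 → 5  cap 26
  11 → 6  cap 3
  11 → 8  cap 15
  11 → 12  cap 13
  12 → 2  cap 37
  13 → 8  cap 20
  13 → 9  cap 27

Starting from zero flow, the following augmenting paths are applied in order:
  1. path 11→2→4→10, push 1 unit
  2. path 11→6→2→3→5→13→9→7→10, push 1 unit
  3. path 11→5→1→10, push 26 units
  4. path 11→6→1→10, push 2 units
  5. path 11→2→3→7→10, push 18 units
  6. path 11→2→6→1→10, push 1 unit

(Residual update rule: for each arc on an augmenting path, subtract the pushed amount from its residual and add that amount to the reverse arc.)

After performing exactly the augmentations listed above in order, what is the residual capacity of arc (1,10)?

after path 1 (11→2→4→10, push 1): res(1,10)=35
after path 2 (11→6→2→3→5→13→9→7→10, push 1): res(1,10)=35
after path 3 (11→5→1→10, push 26): res(1,10)=9
after path 4 (11→6→1→10, push 2): res(1,10)=7
after path 5 (11→2→3→7→10, push 18): res(1,10)=7
after path 6 (11→2→6→1→10, push 1): res(1,10)=6

Residual capacity of (1,10): 6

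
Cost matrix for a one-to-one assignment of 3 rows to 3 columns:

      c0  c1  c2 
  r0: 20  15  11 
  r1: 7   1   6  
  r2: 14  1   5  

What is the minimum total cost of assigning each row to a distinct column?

Minimum assignment cost: 19

optimal assignment: row0→col2 (cost 11), row1→col0 (cost 7), row2→col1 (cost 1)
total = 11 + 7 + 1 = 19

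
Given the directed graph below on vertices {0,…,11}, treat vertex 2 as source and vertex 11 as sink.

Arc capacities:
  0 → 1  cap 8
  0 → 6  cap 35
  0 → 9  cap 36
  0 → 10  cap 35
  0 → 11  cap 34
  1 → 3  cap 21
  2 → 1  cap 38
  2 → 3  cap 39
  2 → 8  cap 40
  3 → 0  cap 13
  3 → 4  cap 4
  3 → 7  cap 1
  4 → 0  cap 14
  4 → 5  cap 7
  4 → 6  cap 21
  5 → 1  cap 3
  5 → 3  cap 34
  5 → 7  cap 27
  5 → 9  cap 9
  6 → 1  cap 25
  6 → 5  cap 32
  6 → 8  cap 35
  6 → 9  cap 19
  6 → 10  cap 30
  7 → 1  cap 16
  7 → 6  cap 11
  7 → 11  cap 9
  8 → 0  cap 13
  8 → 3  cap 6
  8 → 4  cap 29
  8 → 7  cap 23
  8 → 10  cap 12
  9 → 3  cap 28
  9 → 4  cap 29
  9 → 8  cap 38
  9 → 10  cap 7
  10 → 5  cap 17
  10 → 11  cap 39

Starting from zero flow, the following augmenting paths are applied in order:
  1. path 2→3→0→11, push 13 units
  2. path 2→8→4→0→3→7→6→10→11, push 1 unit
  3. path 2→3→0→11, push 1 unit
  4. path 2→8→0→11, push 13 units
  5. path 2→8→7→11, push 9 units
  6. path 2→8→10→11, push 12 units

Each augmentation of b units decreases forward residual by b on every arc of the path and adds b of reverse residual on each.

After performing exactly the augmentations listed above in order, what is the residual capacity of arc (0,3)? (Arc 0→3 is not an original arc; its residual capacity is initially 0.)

after path 1 (2→3→0→11, push 13): res(0,3)=13
after path 2 (2→8→4→0→3→7→6→10→11, push 1): res(0,3)=12
after path 3 (2→3→0→11, push 1): res(0,3)=13
after path 4 (2→8→0→11, push 13): res(0,3)=13
after path 5 (2→8→7→11, push 9): res(0,3)=13
after path 6 (2→8→10→11, push 12): res(0,3)=13

Residual capacity of (0,3): 13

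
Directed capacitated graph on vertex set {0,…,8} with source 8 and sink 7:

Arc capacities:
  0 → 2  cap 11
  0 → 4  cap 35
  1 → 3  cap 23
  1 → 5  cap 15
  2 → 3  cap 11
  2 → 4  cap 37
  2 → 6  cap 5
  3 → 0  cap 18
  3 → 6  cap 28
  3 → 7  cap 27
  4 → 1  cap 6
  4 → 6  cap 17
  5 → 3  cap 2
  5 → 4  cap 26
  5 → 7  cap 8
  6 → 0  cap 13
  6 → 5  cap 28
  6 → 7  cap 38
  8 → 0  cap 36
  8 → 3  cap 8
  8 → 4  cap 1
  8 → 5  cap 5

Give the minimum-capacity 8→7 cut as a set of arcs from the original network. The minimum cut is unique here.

Min-cut arcs: {(0,2), (4,1), (4,6), (8,3), (8,5)} (total capacity 47)

augment #1: 8→3→7 push 8
augment #2: 8→5→7 push 5
augment #3: 8→4→6→7 push 1
augment #4: 8→0→2→3→7 push 11
augment #5: 8→0→4→6→7 push 16
augment #6: 8→0→4→1→3→7 push 6
max flow = 47; residual-reachable set from 8 gives S-side
cut edges (S→T): {(0,2), (4,1), (4,6), (8,3), (8,5)} total cap 47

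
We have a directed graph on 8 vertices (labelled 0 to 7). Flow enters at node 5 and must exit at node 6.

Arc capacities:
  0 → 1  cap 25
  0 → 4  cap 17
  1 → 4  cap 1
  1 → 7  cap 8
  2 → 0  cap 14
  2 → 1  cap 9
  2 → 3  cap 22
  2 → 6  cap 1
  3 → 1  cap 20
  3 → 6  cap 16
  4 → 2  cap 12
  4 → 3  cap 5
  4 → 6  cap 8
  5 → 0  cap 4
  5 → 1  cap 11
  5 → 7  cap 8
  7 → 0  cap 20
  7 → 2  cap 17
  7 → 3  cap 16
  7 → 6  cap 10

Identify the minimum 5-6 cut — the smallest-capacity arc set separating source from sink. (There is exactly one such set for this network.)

Min-cut arcs: {(1,4), (1,7), (5,0), (5,7)} (total capacity 21)

augment #1: 5→7→6 push 8
augment #2: 5→0→4→6 push 4
augment #3: 5→1→4→6 push 1
augment #4: 5→1→7→6 push 2
augment #5: 5→1→7→2→6 push 1
augment #6: 5→1→7→3→6 push 5
max flow = 21; residual-reachable set from 5 gives S-side
cut edges (S→T): {(1,4), (1,7), (5,0), (5,7)} total cap 21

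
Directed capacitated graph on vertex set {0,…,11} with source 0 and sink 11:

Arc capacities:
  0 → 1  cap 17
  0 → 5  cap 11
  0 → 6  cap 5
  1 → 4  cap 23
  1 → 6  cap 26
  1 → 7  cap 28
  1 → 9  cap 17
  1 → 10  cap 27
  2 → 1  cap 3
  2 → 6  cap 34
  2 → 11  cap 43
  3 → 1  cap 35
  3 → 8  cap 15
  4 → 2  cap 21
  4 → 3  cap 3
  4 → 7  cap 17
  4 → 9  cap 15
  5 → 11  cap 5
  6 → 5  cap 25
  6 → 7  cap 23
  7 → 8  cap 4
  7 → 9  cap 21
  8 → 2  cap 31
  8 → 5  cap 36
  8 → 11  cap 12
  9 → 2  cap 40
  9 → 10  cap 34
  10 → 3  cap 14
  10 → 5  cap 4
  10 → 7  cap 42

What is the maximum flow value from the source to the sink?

Maximum flow value: 27

augment #1: 0→5→11 bottleneck 5, total now 5
augment #2: 0→1→4→2→11 bottleneck 17, total now 22
augment #3: 0→6→7→8→11 bottleneck 4, total now 26
augment #4: 0→6→7→9→2→11 bottleneck 1, total now 27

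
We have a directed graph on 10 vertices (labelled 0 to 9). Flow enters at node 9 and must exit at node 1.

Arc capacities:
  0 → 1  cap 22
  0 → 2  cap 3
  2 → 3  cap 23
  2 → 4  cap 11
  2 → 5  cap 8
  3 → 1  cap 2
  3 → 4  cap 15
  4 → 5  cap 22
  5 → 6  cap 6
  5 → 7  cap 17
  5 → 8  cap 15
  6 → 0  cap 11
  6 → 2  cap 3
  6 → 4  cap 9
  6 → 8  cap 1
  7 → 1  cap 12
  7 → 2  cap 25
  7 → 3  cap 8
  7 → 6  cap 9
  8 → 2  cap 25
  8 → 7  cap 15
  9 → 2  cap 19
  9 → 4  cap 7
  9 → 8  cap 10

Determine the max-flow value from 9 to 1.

Maximum flow value: 25

augment #1: 9→2→3→1 bottleneck 2, total now 2
augment #2: 9→8→7→1 bottleneck 10, total now 12
augment #3: 9→2→5→7→1 bottleneck 2, total now 14
augment #4: 9→2→5→6→0→1 bottleneck 6, total now 20
augment #5: 9→4→5→7→6→0→1 bottleneck 5, total now 25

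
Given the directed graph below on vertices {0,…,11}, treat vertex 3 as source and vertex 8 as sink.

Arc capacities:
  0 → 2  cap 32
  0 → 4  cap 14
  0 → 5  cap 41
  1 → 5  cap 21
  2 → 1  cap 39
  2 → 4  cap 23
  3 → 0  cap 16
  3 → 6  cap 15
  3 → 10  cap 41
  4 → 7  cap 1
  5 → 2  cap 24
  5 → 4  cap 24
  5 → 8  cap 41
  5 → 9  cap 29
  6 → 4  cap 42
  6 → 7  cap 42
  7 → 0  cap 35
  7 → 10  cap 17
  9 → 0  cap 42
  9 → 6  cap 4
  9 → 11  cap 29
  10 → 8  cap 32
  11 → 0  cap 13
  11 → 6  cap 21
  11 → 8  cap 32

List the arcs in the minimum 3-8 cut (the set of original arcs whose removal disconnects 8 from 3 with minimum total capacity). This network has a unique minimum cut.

augment #1: 3→10→8 push 32
augment #2: 3→0→5→8 push 16
augment #3: 3→6→7→0→5→8 push 15
max flow = 63; residual-reachable set from 3 gives S-side
cut edges (S→T): {(3,0), (3,6), (10,8)} total cap 63

Min-cut arcs: {(3,0), (3,6), (10,8)} (total capacity 63)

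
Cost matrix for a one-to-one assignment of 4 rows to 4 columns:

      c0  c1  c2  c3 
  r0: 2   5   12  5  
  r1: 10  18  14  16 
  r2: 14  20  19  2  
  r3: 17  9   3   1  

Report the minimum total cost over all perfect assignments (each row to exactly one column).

optimal assignment: row0→col1 (cost 5), row1→col0 (cost 10), row2→col3 (cost 2), row3→col2 (cost 3)
total = 5 + 10 + 2 + 3 = 20

Minimum assignment cost: 20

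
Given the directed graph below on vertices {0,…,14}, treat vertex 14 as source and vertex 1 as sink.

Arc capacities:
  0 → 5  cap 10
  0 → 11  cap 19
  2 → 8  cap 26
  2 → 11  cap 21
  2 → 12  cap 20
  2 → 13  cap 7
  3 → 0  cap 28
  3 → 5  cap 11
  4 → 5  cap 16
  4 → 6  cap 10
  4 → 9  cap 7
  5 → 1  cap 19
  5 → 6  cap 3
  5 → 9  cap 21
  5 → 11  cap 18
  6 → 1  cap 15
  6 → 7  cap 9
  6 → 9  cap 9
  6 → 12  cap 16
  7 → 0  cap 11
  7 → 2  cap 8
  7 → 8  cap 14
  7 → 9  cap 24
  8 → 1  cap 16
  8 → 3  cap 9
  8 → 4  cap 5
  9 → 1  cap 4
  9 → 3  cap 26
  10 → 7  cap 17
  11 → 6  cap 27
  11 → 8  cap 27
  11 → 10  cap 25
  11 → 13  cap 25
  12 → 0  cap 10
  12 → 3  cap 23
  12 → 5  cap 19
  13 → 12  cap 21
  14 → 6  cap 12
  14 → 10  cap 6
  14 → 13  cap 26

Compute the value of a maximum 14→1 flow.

augment #1: 14→6→1 bottleneck 12, total now 12
augment #2: 14→10→7→8→1 bottleneck 6, total now 18
augment #3: 14→13→12→5→1 bottleneck 19, total now 37
augment #4: 14→13→12→0→5→6→1 bottleneck 2, total now 39

Maximum flow value: 39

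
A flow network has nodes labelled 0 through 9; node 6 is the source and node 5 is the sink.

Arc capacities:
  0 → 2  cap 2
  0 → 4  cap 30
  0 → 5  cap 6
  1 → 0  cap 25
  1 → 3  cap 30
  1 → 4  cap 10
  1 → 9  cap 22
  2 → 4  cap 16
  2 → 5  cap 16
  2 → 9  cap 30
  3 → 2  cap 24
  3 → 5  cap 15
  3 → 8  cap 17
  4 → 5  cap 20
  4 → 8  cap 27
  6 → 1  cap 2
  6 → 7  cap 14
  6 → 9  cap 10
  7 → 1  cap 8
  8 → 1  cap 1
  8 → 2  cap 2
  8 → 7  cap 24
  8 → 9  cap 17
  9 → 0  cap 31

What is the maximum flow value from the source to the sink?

augment #1: 6→1→0→5 bottleneck 2, total now 2
augment #2: 6→9→0→5 bottleneck 4, total now 6
augment #3: 6→7→1→3→5 bottleneck 8, total now 14
augment #4: 6→9→0→2→5 bottleneck 2, total now 16
augment #5: 6→9→0→4→5 bottleneck 4, total now 20

Maximum flow value: 20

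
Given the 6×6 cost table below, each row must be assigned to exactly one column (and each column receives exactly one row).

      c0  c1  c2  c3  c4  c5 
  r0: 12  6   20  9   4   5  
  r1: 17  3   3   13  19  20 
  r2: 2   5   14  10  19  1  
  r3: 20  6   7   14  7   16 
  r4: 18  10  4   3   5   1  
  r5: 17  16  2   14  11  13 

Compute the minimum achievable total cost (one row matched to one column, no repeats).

optimal assignment: row0→col5 (cost 5), row1→col1 (cost 3), row2→col0 (cost 2), row3→col4 (cost 7), row4→col3 (cost 3), row5→col2 (cost 2)
total = 5 + 3 + 2 + 7 + 3 + 2 = 22

Minimum assignment cost: 22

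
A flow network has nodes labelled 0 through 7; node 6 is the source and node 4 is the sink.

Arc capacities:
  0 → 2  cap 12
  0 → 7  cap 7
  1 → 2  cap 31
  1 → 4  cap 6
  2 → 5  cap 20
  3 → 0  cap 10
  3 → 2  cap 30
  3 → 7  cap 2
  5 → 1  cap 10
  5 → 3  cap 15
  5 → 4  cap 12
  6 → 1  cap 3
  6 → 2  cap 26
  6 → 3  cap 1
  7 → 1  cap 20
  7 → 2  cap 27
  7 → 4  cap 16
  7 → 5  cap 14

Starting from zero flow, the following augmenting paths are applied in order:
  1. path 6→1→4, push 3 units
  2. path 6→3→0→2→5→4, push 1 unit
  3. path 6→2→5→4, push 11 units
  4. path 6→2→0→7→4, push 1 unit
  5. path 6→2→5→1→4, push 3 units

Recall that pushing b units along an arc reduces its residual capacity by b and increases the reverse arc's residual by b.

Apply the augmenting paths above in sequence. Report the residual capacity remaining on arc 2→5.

after path 1 (6→1→4, push 3): res(2,5)=20
after path 2 (6→3→0→2→5→4, push 1): res(2,5)=19
after path 3 (6→2→5→4, push 11): res(2,5)=8
after path 4 (6→2→0→7→4, push 1): res(2,5)=8
after path 5 (6→2→5→1→4, push 3): res(2,5)=5

Residual capacity of (2,5): 5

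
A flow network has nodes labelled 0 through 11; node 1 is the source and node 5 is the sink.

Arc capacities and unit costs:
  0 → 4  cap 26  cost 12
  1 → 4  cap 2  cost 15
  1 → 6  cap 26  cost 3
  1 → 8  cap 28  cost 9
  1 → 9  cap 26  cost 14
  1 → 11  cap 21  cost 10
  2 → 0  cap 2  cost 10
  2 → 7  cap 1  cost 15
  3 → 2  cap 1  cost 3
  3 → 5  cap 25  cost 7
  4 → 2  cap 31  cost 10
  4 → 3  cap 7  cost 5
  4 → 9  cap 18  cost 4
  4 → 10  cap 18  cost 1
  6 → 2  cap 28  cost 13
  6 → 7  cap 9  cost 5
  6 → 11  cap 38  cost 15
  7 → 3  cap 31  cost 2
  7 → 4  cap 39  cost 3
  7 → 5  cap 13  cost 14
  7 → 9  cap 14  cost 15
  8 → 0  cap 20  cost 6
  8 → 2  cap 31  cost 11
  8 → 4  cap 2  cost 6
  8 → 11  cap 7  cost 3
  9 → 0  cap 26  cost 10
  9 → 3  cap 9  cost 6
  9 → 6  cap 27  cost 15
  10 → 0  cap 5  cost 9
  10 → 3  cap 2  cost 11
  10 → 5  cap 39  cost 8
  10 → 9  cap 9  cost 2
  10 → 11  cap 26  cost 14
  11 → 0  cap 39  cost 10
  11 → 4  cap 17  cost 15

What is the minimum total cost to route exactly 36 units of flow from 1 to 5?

Minimum cost for 36 units: 968

shortest-cost path #1: 1→6→7→3→5 push 9 @ unit cost 17 (adds 153)
shortest-cost path #2: 1→4→10→5 push 2 @ unit cost 24 (adds 48)
shortest-cost path #3: 1→8→4→10→5 push 2 @ unit cost 24 (adds 48)
shortest-cost path #4: 1→9→3→5 push 9 @ unit cost 27 (adds 243)
shortest-cost path #5: 1→11→4→10→5 push 14 @ unit cost 34 (adds 476)
total cost = 968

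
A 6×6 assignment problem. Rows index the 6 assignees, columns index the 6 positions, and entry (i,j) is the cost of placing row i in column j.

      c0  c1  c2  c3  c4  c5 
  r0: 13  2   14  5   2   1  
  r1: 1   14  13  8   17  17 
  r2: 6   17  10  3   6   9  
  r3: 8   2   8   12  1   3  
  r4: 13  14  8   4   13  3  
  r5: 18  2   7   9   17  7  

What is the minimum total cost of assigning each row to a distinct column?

Minimum assignment cost: 16

optimal assignment: row0→col5 (cost 1), row1→col0 (cost 1), row2→col3 (cost 3), row3→col4 (cost 1), row4→col2 (cost 8), row5→col1 (cost 2)
total = 1 + 1 + 3 + 1 + 8 + 2 = 16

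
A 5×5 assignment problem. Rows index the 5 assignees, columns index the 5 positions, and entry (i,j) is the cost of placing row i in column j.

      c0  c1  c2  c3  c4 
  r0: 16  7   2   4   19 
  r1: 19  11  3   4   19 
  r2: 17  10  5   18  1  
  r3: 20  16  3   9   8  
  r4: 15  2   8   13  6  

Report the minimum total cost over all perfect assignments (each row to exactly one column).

optimal assignment: row0→col0 (cost 16), row1→col3 (cost 4), row2→col4 (cost 1), row3→col2 (cost 3), row4→col1 (cost 2)
total = 16 + 4 + 1 + 3 + 2 = 26

Minimum assignment cost: 26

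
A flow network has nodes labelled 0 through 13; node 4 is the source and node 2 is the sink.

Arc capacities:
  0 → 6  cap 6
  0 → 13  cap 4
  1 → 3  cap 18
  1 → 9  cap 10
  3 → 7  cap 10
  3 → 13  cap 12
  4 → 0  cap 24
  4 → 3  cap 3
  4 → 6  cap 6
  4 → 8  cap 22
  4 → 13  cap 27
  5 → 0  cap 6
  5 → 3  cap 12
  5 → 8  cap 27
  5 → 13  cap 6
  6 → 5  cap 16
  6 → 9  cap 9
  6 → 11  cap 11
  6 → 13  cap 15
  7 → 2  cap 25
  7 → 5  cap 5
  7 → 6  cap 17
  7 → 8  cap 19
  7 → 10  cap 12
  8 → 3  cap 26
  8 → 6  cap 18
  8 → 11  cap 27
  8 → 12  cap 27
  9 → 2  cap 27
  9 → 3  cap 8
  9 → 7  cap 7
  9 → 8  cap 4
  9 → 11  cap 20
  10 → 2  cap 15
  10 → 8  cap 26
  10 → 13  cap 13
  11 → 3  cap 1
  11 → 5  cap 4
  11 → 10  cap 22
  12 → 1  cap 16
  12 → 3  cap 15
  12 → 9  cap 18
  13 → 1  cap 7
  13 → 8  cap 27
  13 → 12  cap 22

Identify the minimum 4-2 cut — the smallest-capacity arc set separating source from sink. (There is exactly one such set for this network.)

augment #1: 4→3→7→2 push 3
augment #2: 4→6→9→2 push 6
augment #3: 4→0→6→9→2 push 3
augment #4: 4→8→3→7→2 push 7
augment #5: 4→8→11→10→2 push 15
augment #6: 4→13→1→9→2 push 7
augment #7: 4→13→12→9→2 push 11
augment #8: 4→13→12→9→7→2 push 7
max flow = 59; residual-reachable set from 4 gives S-side
cut edges (S→T): {(3,7), (9,2), (9,7), (10,2)} total cap 59

Min-cut arcs: {(3,7), (9,2), (9,7), (10,2)} (total capacity 59)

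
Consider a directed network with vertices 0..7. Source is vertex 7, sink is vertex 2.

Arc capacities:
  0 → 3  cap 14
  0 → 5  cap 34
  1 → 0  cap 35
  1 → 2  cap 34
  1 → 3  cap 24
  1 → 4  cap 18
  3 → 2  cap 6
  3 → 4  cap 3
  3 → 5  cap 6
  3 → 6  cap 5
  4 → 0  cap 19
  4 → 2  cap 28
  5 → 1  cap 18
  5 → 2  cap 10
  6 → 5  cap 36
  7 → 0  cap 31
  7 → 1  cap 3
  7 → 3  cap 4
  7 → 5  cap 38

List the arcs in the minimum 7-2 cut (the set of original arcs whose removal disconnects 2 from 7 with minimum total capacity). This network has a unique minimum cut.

augment #1: 7→1→2 push 3
augment #2: 7→3→2 push 4
augment #3: 7→5→2 push 10
augment #4: 7→0→3→2 push 2
augment #5: 7→5→1→2 push 18
augment #6: 7→0→3→4→2 push 3
max flow = 40; residual-reachable set from 7 gives S-side
cut edges (S→T): {(3,2), (3,4), (5,1), (5,2), (7,1)} total cap 40

Min-cut arcs: {(3,2), (3,4), (5,1), (5,2), (7,1)} (total capacity 40)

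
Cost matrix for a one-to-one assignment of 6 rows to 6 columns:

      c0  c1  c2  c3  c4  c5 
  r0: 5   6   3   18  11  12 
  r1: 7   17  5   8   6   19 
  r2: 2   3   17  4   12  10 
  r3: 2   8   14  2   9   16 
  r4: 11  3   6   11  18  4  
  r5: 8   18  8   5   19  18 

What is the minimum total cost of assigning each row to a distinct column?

optimal assignment: row0→col2 (cost 3), row1→col4 (cost 6), row2→col1 (cost 3), row3→col0 (cost 2), row4→col5 (cost 4), row5→col3 (cost 5)
total = 3 + 6 + 3 + 2 + 4 + 5 = 23

Minimum assignment cost: 23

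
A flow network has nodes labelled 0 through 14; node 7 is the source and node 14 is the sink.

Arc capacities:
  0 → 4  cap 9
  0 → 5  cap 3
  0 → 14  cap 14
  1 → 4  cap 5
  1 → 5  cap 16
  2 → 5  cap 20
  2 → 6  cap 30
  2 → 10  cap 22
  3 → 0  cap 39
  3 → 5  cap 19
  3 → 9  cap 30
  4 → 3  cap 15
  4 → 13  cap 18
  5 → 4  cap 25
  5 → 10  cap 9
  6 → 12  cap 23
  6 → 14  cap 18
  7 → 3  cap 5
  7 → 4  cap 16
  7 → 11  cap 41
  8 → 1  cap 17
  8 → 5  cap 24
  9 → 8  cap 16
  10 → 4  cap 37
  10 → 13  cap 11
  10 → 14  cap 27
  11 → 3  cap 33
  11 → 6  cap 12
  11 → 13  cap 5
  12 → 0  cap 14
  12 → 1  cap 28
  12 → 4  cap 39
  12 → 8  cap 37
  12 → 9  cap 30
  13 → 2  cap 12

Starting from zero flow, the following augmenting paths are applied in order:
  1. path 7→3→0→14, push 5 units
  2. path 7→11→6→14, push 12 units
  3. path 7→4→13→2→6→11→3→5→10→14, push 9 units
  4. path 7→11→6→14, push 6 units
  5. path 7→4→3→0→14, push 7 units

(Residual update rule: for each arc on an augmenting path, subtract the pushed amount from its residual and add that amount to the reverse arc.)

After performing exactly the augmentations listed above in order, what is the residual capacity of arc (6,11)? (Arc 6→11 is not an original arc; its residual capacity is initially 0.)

after path 1 (7→3→0→14, push 5): res(6,11)=0
after path 2 (7→11→6→14, push 12): res(6,11)=12
after path 3 (7→4→13→2→6→11→3→5→10→14, push 9): res(6,11)=3
after path 4 (7→11→6→14, push 6): res(6,11)=9
after path 5 (7→4→3→0→14, push 7): res(6,11)=9

Residual capacity of (6,11): 9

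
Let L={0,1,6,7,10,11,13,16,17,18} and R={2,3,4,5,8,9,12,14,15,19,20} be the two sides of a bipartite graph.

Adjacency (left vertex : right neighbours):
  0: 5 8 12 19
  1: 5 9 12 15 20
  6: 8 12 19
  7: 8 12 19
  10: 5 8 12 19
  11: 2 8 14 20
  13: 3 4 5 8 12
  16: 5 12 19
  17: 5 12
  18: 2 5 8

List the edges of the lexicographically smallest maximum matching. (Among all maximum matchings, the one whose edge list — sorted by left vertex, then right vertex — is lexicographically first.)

Lex-smallest maximum matching: {(0,5), (1,9), (6,8), (7,12), (10,19), (11,14), (13,3), (18,2)}

|M| = 8 (so the lex-smallest maximum matching has 8 edges)
process left vertices in ascending order; for each, take the smallest-labelled available neighbour that still permits 8 edges overall, or leave it unmatched if none does
lex-smallest matching: {0-5, 1-9, 6-8, 7-12, 10-19, 11-14, 13-3, 18-2}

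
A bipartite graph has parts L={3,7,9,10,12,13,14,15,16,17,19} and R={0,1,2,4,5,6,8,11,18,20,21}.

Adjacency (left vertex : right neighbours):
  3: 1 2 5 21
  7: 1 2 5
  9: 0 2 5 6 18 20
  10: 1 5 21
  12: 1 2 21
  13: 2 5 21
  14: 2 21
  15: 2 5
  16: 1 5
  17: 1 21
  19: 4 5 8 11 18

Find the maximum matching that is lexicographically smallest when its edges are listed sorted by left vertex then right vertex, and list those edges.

Lex-smallest maximum matching: {(3,1), (7,2), (9,0), (10,5), (12,21), (19,4)}

|M| = 6 (so the lex-smallest maximum matching has 6 edges)
process left vertices in ascending order; for each, take the smallest-labelled available neighbour that still permits 6 edges overall, or leave it unmatched if none does
lex-smallest matching: {3-1, 7-2, 9-0, 10-5, 12-21, 19-4}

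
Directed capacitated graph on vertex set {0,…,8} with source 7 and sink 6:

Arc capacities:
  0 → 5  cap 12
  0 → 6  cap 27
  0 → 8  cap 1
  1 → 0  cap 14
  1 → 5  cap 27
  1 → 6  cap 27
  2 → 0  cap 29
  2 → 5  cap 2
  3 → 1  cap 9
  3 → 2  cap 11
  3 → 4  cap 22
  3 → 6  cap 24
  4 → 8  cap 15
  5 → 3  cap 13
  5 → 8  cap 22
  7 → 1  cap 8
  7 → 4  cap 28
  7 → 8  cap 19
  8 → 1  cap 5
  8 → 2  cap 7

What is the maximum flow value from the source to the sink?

Maximum flow value: 20

augment #1: 7→1→6 bottleneck 8, total now 8
augment #2: 7→8→1→6 bottleneck 5, total now 13
augment #3: 7→8→2→0→6 bottleneck 7, total now 20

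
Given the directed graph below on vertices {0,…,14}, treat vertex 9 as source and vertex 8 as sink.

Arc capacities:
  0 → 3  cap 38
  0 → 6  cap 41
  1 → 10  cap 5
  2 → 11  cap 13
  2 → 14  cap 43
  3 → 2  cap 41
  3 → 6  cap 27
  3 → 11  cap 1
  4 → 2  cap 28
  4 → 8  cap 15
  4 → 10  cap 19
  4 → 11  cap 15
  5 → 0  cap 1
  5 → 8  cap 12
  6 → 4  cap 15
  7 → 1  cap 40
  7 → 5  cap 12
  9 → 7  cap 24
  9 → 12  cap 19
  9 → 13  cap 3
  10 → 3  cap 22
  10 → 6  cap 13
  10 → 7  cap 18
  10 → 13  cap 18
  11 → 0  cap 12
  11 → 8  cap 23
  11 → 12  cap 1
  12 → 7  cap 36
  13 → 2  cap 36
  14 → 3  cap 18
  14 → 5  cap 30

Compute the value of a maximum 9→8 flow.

Maximum flow value: 20

augment #1: 9→7→5→8 bottleneck 12, total now 12
augment #2: 9→13→2→11→8 bottleneck 3, total now 15
augment #3: 9→7→1→10→3→11→8 bottleneck 1, total now 16
augment #4: 9→7→1→10→6→4→8 bottleneck 4, total now 20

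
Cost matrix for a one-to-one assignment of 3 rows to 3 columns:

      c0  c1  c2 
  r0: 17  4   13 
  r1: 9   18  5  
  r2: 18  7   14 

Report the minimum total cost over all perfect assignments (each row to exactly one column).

one of 2 optimal assignments: row0→col1 (cost 4), row1→col0 (cost 9), row2→col2 (cost 14)
total = 4 + 9 + 14 = 27

Minimum assignment cost: 27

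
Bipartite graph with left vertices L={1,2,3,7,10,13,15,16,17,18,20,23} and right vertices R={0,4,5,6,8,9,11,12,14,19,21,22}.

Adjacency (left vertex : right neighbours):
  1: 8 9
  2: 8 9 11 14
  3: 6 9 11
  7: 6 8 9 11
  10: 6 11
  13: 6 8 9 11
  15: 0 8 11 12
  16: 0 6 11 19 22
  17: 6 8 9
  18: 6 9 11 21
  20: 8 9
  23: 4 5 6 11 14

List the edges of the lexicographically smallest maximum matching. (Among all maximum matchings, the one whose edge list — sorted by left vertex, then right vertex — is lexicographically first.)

Lex-smallest maximum matching: {(1,8), (2,14), (3,6), (7,9), (10,11), (15,0), (16,19), (18,21), (23,4)}

|M| = 9 (so the lex-smallest maximum matching has 9 edges)
process left vertices in ascending order; for each, take the smallest-labelled available neighbour that still permits 9 edges overall, or leave it unmatched if none does
lex-smallest matching: {1-8, 2-14, 3-6, 7-9, 10-11, 15-0, 16-19, 18-21, 23-4}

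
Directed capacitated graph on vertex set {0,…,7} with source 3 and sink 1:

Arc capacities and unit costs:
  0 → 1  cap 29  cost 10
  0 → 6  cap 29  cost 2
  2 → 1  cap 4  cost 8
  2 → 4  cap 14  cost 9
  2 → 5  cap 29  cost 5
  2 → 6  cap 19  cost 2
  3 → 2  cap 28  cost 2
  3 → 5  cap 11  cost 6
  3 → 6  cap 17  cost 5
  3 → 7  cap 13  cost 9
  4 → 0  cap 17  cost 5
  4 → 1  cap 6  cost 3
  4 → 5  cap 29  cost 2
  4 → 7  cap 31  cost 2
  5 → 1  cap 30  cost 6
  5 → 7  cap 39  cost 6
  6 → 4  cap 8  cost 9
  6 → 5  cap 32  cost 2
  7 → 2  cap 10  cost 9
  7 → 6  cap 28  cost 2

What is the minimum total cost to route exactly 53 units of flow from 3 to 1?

Minimum cost for 53 units: 846

shortest-cost path #1: 3→2→1 push 4 @ unit cost 10 (adds 40)
shortest-cost path #2: 3→5→1 push 11 @ unit cost 12 (adds 132)
shortest-cost path #3: 3→2→6→5→1 push 19 @ unit cost 12 (adds 228)
shortest-cost path #4: 3→2→4→1 push 5 @ unit cost 14 (adds 70)
shortest-cost path #5: 3→6→2→4→1 push 1 @ unit cost 15 (adds 15)
shortest-cost path #6: 3→6→2→4→0→1 push 8 @ unit cost 27 (adds 216)
shortest-cost path #7: 3→6→4→0→1 push 5 @ unit cost 29 (adds 145)
total cost = 846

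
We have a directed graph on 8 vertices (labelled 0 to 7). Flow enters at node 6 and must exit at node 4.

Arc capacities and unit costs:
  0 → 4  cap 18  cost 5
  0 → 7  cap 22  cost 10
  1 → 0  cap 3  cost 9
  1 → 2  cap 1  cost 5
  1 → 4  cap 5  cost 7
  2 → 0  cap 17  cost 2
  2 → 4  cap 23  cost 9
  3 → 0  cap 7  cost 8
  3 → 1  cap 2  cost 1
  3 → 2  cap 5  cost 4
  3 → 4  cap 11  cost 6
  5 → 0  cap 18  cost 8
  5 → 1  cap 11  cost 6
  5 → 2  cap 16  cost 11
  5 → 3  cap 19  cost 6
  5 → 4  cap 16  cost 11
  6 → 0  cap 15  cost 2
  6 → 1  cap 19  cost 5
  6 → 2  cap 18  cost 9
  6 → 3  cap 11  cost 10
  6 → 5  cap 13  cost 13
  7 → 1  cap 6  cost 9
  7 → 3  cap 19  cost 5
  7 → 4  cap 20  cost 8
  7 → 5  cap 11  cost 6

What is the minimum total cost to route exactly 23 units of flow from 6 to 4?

Minimum cost for 23 units: 213

shortest-cost path #1: 6→0→4 push 15 @ unit cost 7 (adds 105)
shortest-cost path #2: 6→1→4 push 5 @ unit cost 12 (adds 60)
shortest-cost path #3: 6→3→4 push 3 @ unit cost 16 (adds 48)
total cost = 213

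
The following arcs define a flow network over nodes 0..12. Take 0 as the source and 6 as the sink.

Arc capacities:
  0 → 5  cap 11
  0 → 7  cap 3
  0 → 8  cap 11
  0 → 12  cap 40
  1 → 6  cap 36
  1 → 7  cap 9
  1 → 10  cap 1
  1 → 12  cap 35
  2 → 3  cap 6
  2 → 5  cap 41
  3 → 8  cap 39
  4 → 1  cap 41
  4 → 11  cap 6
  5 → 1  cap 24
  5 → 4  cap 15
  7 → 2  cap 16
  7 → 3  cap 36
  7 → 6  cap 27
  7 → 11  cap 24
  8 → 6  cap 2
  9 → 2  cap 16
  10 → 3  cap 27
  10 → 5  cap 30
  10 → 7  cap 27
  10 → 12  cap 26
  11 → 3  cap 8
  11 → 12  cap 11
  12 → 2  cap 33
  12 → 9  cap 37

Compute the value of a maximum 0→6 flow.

augment #1: 0→7→6 bottleneck 3, total now 3
augment #2: 0→8→6 bottleneck 2, total now 5
augment #3: 0→5→1→6 bottleneck 11, total now 16
augment #4: 0→12→2→5→1→6 bottleneck 13, total now 29
augment #5: 0→12→2→5→4→1→6 bottleneck 12, total now 41
augment #6: 0→12→2→5→4→1→7→6 bottleneck 3, total now 44

Maximum flow value: 44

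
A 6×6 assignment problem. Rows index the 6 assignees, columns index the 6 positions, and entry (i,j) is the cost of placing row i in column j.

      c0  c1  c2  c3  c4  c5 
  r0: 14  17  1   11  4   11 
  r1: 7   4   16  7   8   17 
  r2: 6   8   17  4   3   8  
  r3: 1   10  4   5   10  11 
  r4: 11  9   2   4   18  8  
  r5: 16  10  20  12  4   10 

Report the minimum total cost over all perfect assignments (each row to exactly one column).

one of 2 optimal assignments: row0→col2 (cost 1), row1→col1 (cost 4), row2→col3 (cost 4), row3→col0 (cost 1), row4→col5 (cost 8), row5→col4 (cost 4)
total = 1 + 4 + 4 + 1 + 8 + 4 = 22

Minimum assignment cost: 22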